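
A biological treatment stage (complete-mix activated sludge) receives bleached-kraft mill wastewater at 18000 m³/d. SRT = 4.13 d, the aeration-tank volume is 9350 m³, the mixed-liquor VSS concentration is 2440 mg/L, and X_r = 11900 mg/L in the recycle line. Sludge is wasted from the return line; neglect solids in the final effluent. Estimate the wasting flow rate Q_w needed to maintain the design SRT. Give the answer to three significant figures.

Q_w ≈ 464 m³/d

Wasting from the return line (neglecting effluent solids): Q_w = V·X / (θ_c·X_r) = 9350 × 2440 / (4.13 × 11900) = 464.2 m³/d.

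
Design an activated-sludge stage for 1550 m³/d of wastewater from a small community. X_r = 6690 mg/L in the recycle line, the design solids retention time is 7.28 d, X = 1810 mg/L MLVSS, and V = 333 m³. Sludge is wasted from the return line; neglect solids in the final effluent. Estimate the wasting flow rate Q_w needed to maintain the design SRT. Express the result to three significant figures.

Q_w = (V·X)/(θ_c X_r) = 333.0 × 1810 / (7.28 × 6690) = 12.38 m³/d.

Q_w ≈ 12.4 m³/d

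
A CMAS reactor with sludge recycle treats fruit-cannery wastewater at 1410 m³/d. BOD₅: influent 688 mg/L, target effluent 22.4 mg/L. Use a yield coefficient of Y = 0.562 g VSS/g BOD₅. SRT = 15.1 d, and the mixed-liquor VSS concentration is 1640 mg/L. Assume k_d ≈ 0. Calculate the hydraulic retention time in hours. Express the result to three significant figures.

τ ≈ 82.7 h

Biomass mass balance (decay neglected): V·X = Y·Q·(S₀ − S)·θ_c, so V = 0.562 × 1410 × (688 − 22.4) × 15.1 / 1640 = 4856 m³.
HRT = V/Q = 4856 m³ / 1410 m³·d⁻¹ = 3.444 d × 24 = 82.66 h.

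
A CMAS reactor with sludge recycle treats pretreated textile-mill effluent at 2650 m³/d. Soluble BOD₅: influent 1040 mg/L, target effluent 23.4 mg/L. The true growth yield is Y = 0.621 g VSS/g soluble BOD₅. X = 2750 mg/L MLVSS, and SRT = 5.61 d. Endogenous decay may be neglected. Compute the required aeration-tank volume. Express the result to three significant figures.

With k_d = 0 the design equation reduces to V = Y Q (S₀−S) θ_c / X = 0.621 × 2650 × (1040 − 23.4) × 5.61 / 2750 = 3413 m³.

V ≈ 3410 m³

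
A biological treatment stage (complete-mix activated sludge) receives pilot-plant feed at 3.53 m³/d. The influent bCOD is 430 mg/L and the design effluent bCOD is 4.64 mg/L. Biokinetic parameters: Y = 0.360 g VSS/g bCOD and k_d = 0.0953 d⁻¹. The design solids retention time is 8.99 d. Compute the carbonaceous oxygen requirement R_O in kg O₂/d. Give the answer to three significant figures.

R_O ≈ 1.09 kg O₂/d

Y_obs = Y / (1 + k_d θ_c) = 0.360 / (1 + 0.0953 × 8.99) = 0.360 / 1.857 = 0.1939.
Substrate removed = Q·(S₀ − S) = 3.53 m³/d × (430 − 4.64) g/m³ = 1.5×10^3 g/d = 1.502 kg/d.
P_X = Y_obs·Q·(S₀ − S) = 0.1939 × 1.502 = 0.2911 kg VSS/d.
R_O = Q·(S₀ − S) − 1.42·P_X = 1.502 − 1.42 × 0.2911 = 1.088 kg O₂/d.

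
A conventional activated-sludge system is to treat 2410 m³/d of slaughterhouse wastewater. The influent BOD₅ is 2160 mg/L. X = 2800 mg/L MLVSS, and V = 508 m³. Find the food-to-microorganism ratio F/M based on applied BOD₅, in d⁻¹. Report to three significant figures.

F/M ≈ 3.66 d⁻¹

F/M = Q·S₀ / (V·X) = 2410 × 2160 / (508.0 × 2800) = 3.660 g BOD₅·(g VSS·d)⁻¹.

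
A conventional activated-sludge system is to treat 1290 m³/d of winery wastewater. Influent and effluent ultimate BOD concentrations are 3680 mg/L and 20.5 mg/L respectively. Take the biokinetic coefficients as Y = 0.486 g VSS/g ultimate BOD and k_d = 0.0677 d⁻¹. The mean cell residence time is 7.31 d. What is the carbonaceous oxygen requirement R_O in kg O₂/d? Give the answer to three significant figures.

Correct the yield for decay: Y_obs = Y/(1 + k_d θ_c) = 0.486 / (1 + 0.0677 × 7.31) = 0.486 / 1.495 = 0.3251.
ΔS = 3680 − 20.5 = 3660 mg/L, so the substrate removal rate is 1290 × 3660/1000 = 4721 kg ultimate BOD/d.
Biomass synthesised: P_X = Y_obs × 4721 = 1535 kg VSS/d.
R_O = Q·(S₀ − S) − 1.42·P_X = 4721 − 1.42 × 1535 = 2541 kg O₂/d.

R_O ≈ 2540 kg O₂/d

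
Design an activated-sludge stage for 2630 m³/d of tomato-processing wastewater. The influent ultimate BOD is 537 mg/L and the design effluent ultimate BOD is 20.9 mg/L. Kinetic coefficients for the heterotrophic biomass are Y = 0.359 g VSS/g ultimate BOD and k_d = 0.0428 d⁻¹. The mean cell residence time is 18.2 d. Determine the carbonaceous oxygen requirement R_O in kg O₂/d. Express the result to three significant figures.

The observed yield is Y_obs = Y/(1 + k_d·θ_c) = 0.359 / (1 + 0.0428 × 18.2) = 0.359 / 1.779 = 0.2018 g VSS per g ultimate BOD removed.
Mass of ultimate BOD removed per day: Q(S₀ − S) = 2630 × 516.1 g/m³ = 1357 kg/d.
Biomass synthesised: P_X = Y_obs × 1357 = 273.9 kg VSS/d.
R_O = Q·(S₀ − S) − 1.42·P_X = 1357 − 1.42 × 273.9 = 968.4 kg O₂/d.

R_O ≈ 968 kg O₂/d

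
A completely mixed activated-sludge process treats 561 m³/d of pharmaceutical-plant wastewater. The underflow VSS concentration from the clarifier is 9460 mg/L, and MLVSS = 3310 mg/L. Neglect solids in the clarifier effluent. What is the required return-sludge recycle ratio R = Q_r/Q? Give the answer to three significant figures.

R = Q_r/Q = X/(X_r − X) = 3310 / (9460 − 3310) = 0.5382.

R ≈ 0.538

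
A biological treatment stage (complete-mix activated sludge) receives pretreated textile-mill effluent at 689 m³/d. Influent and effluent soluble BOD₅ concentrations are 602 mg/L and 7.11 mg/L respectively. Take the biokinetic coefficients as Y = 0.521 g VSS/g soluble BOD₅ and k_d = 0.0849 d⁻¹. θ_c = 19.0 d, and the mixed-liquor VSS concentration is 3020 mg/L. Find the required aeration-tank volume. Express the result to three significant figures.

Rearranging the biomass balance for a CMAS with decay, V = Y·Q·ΔS·θ_c / [X·(1+k_d θ_c)] = 0.521 × 689 × (602 − 7.11) × 19.0 / [3020 × (1 + 0.0849 × 19.0)] = 4.06×10^6 / 7892 = 514.1 m³.

V ≈ 514 m³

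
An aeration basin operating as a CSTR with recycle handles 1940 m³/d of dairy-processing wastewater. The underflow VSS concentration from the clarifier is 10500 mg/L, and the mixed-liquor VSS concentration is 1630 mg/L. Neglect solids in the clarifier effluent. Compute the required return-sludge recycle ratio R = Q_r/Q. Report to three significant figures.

Solids balance on the clarifier gives (1+R)X = R·X_r, so R = X/(X_r − X) = 1630 / (10500 − 1630) = 0.1838.

R ≈ 0.184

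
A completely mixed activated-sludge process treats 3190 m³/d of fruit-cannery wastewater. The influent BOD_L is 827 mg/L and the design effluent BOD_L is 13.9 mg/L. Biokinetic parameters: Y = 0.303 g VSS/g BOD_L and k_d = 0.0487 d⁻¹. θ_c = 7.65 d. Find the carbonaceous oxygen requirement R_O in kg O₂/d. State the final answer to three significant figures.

The observed yield is Y_obs = Y/(1 + k_d·θ_c) = 0.303 / (1 + 0.0487 × 7.65) = 0.303 / 1.373 = 0.2208 g VSS per g BOD_L removed.
Mass of BOD_L removed per day: Q(S₀ − S) = 3190 × 813.1 g/m³ = 2594 kg/d.
P_X = Y_obs·Q·(S₀ − S) = 0.2208 × 2594 = 572.6 kg VSS/d.
R_O = Q·ΔS − 1.42 P_X = 2594 − 813.1 = 1781 kg O₂/d.

R_O ≈ 1780 kg O₂/d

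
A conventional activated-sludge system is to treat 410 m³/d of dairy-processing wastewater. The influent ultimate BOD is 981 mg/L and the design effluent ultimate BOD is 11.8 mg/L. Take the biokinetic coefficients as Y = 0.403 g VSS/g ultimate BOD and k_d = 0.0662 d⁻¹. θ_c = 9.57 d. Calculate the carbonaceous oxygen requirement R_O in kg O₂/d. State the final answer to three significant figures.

The observed yield is Y_obs = Y/(1 + k_d·θ_c) = 0.403 / (1 + 0.0662 × 9.57) = 0.403 / 1.634 = 0.2467 g VSS per g ultimate BOD removed.
ΔS = 981 − 11.8 = 969.2 mg/L, so the substrate removal rate is 410 × 969.2/1000 = 397.4 kg ultimate BOD/d.
P_X = Y_obs·Q·(S₀ − S) = 0.2467 × 397.4 = 98.03 kg VSS/d.
R_O = Q·ΔS − 1.42 P_X = 397.4 − 139.2 = 258.2 kg O₂/d.

R_O ≈ 258 kg O₂/d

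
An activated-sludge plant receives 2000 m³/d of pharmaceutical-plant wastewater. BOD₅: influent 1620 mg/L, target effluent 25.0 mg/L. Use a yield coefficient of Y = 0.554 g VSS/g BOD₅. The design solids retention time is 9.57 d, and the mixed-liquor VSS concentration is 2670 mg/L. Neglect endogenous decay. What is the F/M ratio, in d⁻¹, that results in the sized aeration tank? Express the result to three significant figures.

F/M ≈ 0.192 d⁻¹

Biomass mass balance (decay neglected): V·X = Y·Q·(S₀ − S)·θ_c, so V = 0.554 × 2000 × (1620 − 25.0) × 9.57 / 2670 = 6334 m³.
F/M = Q·S₀ / (V·X) = 2000 × 1620 / (6334 × 2670) = 0.1916 g BOD₅·(g VSS·d)⁻¹.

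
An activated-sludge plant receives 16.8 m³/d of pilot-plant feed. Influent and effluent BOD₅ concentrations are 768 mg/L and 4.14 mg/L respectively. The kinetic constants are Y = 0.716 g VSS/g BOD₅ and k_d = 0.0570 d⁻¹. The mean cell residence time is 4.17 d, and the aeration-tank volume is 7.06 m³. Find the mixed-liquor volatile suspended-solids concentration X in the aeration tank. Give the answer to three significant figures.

Solving the biomass balance for X: X = Y Q (S₀−S) θ_c / [V (1+k_d θ_c)] = 0.716 × 16.8 × (768 − 4.14) × 4.17 / [7.06 × (1 + 0.0570 × 4.17)] = 4385 mg/L.

X ≈ 4380 mg/L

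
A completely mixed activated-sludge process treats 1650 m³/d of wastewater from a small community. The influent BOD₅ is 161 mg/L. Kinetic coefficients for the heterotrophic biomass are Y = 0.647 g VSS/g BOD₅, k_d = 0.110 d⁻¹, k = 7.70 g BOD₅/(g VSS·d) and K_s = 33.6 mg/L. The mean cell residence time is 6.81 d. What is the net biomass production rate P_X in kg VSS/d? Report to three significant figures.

For a completely mixed reactor with recycle the Lawrence–McCarty relation gives S = K_s·(1 + k_d·θ_c) / [θ_c·(Y·k − k_d) − 1] = 33.6 × (1 + 0.110 × 6.81) / [6.81 × (0.647 × 7.70 − 0.110) − 1] = 58.77 / 32.18 = 1.826 mg/L.
Y_obs = Y / (1 + k_d θ_c) = 0.647 / (1 + 0.110 × 6.81) = 0.647 / 1.749 = 0.3699.
ΔS = 161 − 1.83 = 159.2 mg/L, so the substrate removal rate is 1650 × 159.2/1000 = 262.6 kg BOD₅/d.
P_X = Y_obs · Q(S₀ − S) = 0.3699 × 262.6 = 97.15 kg VSS/d.

P_X ≈ 97.1 kg VSS/d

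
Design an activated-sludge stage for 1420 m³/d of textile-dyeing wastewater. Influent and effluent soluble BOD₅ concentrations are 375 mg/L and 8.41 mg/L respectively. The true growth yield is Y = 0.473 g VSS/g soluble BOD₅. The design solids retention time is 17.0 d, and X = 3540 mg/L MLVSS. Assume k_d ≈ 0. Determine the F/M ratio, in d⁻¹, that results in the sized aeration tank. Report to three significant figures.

F/M ≈ 0.127 d⁻¹

With k_d = 0 the design equation reduces to V = Y Q (S₀−S) θ_c / X = 0.473 × 1420 × (375 − 8.41) × 17.0 / 3540 = 1182 m³.
F/M = Q·S₀ / (V·X) = 1420 × 375 / (1182 × 3540) = 0.1272 g soluble BOD₅·(g VSS·d)⁻¹.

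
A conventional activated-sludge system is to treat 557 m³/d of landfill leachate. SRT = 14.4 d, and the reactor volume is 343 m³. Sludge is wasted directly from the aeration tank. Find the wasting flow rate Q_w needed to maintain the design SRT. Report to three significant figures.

With mixed-liquor wasting, θ_c = V/Q_w, so Q_w = V/θ_c = 343.0/14.4 = 23.82 m³/d.

Q_w ≈ 23.8 m³/d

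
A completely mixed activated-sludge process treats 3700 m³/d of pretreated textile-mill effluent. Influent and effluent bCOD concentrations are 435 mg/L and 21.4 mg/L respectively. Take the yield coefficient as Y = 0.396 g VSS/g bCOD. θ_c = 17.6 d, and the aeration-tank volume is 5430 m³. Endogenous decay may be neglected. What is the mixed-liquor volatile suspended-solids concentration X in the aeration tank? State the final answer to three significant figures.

X ≈ 1960 mg/L

X = Y·Q·ΔS·θ_c / V = 0.396 × 3700 × (435 − 21.4) × 17.6 / 5430 = 1964 mg/L.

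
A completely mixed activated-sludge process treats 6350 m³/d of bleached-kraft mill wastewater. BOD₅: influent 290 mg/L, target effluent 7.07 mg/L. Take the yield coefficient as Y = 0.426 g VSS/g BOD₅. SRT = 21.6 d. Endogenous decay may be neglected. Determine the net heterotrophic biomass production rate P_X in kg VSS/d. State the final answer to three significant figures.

No decay correction is needed, so Y_obs = Y = 0.426.
ΔS = 290 − 7.07 = 282.9 mg/L, so the substrate removal rate is 6350 × 282.9/1000 = 1797 kg BOD₅/d.
So the net sludge growth is P_X = 0.4260 × 1797 = 765.4 kg VSS/d.

P_X ≈ 765 kg VSS/d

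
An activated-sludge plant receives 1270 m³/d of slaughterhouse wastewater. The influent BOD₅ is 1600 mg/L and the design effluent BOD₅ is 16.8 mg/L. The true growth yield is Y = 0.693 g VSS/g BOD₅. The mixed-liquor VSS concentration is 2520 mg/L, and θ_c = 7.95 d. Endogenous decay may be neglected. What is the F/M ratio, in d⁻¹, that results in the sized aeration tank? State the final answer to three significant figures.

F/M ≈ 0.183 d⁻¹

With k_d = 0 the design equation reduces to V = Y Q (S₀−S) θ_c / X = 0.693 × 1270 × (1600 − 16.8) × 7.95 / 2520 = 4396 m³.
F/M = Q·S₀ / (V·X) = 1270 × 1600 / (4396 × 2520) = 0.1834 g BOD₅·(g VSS·d)⁻¹.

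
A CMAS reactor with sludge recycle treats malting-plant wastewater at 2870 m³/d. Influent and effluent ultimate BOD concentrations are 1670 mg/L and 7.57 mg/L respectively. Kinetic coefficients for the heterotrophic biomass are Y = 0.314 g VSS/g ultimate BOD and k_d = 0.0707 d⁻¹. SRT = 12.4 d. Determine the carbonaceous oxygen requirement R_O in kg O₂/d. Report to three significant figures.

R_O ≈ 3640 kg O₂/d

Correct the yield for decay: Y_obs = Y/(1 + k_d θ_c) = 0.314 / (1 + 0.0707 × 12.4) = 0.314 / 1.877 = 0.1673.
Q·(S₀ − S) = 2870 × (1670 − 7.57) × 10⁻³ = 4771 kg/d removed.
P_X = Y_obs·Q·(S₀ − S) = 0.1673 × 4771 = 798.3 kg VSS/d.
Carbonaceous O₂ demand = substrate oxidised − cell-mass equivalent = 4771 − 1.42 × 798.3 = 3638 kg O₂/d.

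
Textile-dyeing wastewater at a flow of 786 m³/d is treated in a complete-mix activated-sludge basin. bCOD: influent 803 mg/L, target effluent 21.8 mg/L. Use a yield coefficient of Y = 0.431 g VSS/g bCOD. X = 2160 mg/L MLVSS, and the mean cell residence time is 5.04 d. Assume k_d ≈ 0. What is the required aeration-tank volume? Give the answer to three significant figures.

V·X = Y·Q·ΔS·θ_c gives V = 0.431 × 786 × (803 − 21.8) × 5.04 / 2160 = 617.5 m³.

V ≈ 618 m³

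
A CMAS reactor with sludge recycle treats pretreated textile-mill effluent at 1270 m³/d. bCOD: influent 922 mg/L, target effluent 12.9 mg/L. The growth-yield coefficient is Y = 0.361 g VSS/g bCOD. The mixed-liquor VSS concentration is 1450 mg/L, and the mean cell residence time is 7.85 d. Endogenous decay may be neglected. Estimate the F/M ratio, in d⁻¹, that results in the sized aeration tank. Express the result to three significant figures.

F/M ≈ 0.358 d⁻¹

V·X = Y·Q·ΔS·θ_c gives V = 0.361 × 1270 × (922 − 12.9) × 7.85 / 1450 = 2256 m³.
F/M = applied load / biomass = Q·S₀/(V·X) = 1270 × 922 / (2256 × 1450) = 0.3579 d⁻¹.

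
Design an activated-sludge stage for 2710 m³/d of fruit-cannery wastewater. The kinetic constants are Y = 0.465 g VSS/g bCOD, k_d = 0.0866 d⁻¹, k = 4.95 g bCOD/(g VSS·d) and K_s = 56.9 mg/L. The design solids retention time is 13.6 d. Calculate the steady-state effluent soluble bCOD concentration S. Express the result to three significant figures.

S ≈ 4.25 mg/L

For a completely mixed reactor with recycle the Lawrence–McCarty relation gives S = K_s·(1 + k_d·θ_c) / [θ_c·(Y·k − k_d) − 1] = 56.9 × (1 + 0.0866 × 13.6) / [13.6 × (0.465 × 4.95 − 0.0866) − 1] = 123.9 / 29.13 = 4.254 mg/L.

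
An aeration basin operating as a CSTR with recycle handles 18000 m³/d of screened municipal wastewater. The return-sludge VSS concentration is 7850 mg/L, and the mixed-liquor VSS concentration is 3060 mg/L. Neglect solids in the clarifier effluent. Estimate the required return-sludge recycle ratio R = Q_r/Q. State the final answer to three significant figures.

Mass balance around the secondary clarifier (neglecting effluent solids): R = X / (X_r − X) = 3060 / (7850 − 3060) = 0.6388.

R ≈ 0.639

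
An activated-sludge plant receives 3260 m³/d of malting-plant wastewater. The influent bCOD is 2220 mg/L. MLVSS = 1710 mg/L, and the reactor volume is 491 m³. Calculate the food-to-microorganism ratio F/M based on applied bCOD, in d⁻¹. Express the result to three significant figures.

F/M ≈ 8.62 d⁻¹

F/M = Q·S₀ / (V·X) = 3260 × 2220 / (491.0 × 1710) = 8.620 g bCOD·(g VSS·d)⁻¹.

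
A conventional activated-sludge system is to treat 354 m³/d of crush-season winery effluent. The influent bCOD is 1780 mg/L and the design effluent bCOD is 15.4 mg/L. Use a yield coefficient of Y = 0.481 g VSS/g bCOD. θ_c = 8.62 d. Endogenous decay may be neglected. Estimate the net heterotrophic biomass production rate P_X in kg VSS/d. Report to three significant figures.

No decay correction is needed, so Y_obs = Y = 0.481.
Substrate removed = Q·(S₀ − S) = 354 m³/d × (1780 − 15.4) g/m³ = 6.25×10^5 g/d = 624.7 kg/d.
P_X = Y_obs · Q(S₀ − S) = 0.4810 × 624.7 = 300.5 kg VSS/d.

P_X ≈ 300 kg VSS/d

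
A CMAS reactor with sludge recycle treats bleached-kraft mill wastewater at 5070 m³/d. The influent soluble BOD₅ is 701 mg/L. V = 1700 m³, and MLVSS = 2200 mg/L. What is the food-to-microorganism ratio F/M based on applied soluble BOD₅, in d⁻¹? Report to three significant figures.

Food-to-microorganism ratio F/M = Q S₀ / (V X) = 5070 × 701 / (1700 × 2200) = 0.9503 d⁻¹.

F/M ≈ 0.950 d⁻¹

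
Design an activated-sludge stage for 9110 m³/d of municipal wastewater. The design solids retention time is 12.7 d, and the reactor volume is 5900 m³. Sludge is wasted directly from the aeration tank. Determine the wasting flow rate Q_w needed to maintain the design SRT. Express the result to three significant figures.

Wasting from the aeration tank: Q_w = V / θ_c = 5900 / 12.7 = 464.6 m³/d.

Q_w ≈ 465 m³/d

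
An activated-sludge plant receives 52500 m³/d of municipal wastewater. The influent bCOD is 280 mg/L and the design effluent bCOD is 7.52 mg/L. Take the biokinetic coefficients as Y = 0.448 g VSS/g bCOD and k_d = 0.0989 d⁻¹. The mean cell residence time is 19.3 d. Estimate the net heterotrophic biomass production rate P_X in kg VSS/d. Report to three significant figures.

P_X ≈ 2200 kg VSS/d

Correct the yield for decay: Y_obs = Y/(1 + k_d θ_c) = 0.448 / (1 + 0.0989 × 19.3) = 0.448 / 2.909 = 0.1540.
Mass of bCOD removed per day: Q(S₀ − S) = 52500 × 272.5 g/m³ = 14305 kg/d.
P_X = Y_obs · Q(S₀ − S) = 0.1540 × 14305 = 2203 kg VSS/d.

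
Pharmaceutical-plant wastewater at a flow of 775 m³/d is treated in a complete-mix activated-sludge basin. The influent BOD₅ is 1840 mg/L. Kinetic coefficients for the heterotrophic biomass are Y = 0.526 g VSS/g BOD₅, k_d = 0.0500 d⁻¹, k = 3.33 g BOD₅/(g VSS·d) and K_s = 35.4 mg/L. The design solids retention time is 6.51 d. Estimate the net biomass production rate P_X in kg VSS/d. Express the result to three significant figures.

P_X ≈ 564 kg VSS/d

From the Monod/SRT balance for a CMAS, S = K_s·(1+k_d θ_c)/[θ_c·(Y k − k_d) − 1] = 35.4 × (1 + 0.0500 × 6.51) / [6.51 × (0.526 × 3.33 − 0.0500) − 1] = 46.92 / 10.08 = 4.656 mg/L.
The observed yield is Y_obs = Y/(1 + k_d·θ_c) = 0.526 / (1 + 0.0500 × 6.51) = 0.526 / 1.325 = 0.3968 g VSS per g BOD₅ removed.
Substrate removed = Q·(S₀ − S) = 775 m³/d × (1840 − 4.66) g/m³ = 1.42×10^6 g/d = 1422 kg/d.
Biomass produced: P_X = Y_obs·Q·ΔS = 0.3968 × 1422 ≈ 564.4 kg VSS/d.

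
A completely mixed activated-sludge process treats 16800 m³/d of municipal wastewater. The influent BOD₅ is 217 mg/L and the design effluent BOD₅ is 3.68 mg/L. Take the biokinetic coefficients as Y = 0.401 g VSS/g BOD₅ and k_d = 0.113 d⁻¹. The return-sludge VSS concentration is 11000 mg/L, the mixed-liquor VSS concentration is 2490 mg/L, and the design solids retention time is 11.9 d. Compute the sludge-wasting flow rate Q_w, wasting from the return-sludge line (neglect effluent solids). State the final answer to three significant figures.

Q_w ≈ 55.7 m³/d

Rearranging the biomass balance for a CMAS with decay, V = Y·Q·ΔS·θ_c / [X·(1+k_d θ_c)] = 0.401 × 16800 × (217 − 3.68) × 11.9 / [2490 × (1 + 0.113 × 11.9)] = 1.71×10^7 / 5838 = 2929 m³.
Wasting from the return line (neglecting effluent solids): Q_w = V·X / (θ_c·X_r) = 2929 × 2490 / (11.9 × 11000) = 55.72 m³/d.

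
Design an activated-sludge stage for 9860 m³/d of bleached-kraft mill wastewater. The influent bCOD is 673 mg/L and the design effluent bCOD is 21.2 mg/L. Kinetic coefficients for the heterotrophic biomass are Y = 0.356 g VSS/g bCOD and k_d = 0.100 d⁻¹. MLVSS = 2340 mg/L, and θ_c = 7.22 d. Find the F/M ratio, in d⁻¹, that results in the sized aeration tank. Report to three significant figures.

Rearranging the biomass balance for a CMAS with decay, V = Y·Q·ΔS·θ_c / [X·(1+k_d θ_c)] = 0.356 × 9860 × (673 − 21.2) × 7.22 / [2340 × (1 + 0.100 × 7.22)] = 1.65×10^7 / 4029 = 4099 m³.
F/M = Q·S₀ / (V·X) = 9860 × 673 / (4099 × 2340) = 0.6917 g bCOD·(g VSS·d)⁻¹.

F/M ≈ 0.692 d⁻¹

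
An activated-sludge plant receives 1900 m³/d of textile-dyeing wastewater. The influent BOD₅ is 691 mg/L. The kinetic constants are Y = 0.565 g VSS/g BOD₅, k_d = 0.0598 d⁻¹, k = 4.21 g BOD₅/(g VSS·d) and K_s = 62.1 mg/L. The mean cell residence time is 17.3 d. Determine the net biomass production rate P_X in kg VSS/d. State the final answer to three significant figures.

P_X ≈ 363 kg VSS/d

From the Monod/SRT balance for a CMAS, S = K_s·(1+k_d θ_c)/[θ_c·(Y k − k_d) − 1] = 62.1 × (1 + 0.0598 × 17.3) / [17.3 × (0.565 × 4.21 − 0.0598) − 1] = 126.3 / 39.12 = 3.230 mg/L.
Observed yield with endogenous decay: Y_obs = Y / (1 + k_d·θ_c) = 0.565 / (1 + 0.0598 × 17.3) = 0.565 / 2.035 = 0.2777 g VSS/g BOD₅.
ΔS = 691 − 3.23 = 687.8 mg/L, so the substrate removal rate is 1900 × 687.8/1000 = 1307 kg BOD₅/d.
Biomass produced: P_X = Y_obs·Q·ΔS = 0.2777 × 1307 ≈ 362.9 kg VSS/d.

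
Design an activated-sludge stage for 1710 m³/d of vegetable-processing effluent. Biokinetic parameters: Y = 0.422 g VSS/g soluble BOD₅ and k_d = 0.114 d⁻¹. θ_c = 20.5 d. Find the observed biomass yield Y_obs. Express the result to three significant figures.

The observed yield is Y_obs = Y/(1 + k_d·θ_c) = 0.422 / (1 + 0.114 × 20.5) = 0.422 / 3.337 = 0.1265 g VSS per g soluble BOD₅ removed.

Y_obs ≈ 0.126 g VSS/g soluble BOD₅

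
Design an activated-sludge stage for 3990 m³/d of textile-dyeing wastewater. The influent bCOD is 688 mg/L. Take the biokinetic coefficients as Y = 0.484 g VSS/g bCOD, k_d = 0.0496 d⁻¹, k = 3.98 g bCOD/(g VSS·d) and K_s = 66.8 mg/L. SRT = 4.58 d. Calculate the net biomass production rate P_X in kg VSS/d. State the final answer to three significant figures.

From the Monod/SRT balance for a CMAS, S = K_s·(1+k_d θ_c)/[θ_c·(Y k − k_d) − 1] = 66.8 × (1 + 0.0496 × 4.58) / [4.58 × (0.484 × 3.98 − 0.0496) − 1] = 81.97 / 7.595 = 10.79 mg/L.
Observed yield with endogenous decay: Y_obs = Y / (1 + k_d·θ_c) = 0.484 / (1 + 0.0496 × 4.58) = 0.484 / 1.227 = 0.3944 g VSS/g bCOD.
Mass of bCOD removed per day: Q(S₀ − S) = 3990 × 677.2 g/m³ = 2702 kg/d.
P_X = Y_obs · Q(S₀ − S) = 0.3944 × 2702 = 1066 kg VSS/d.

P_X ≈ 1070 kg VSS/d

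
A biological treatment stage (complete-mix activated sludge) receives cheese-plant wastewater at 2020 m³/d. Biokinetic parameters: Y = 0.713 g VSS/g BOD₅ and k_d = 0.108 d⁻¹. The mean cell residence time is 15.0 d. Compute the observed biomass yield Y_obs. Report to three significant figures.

Observed yield with endogenous decay: Y_obs = Y / (1 + k_d·θ_c) = 0.713 / (1 + 0.108 × 15.0) = 0.713 / 2.620 = 0.2721 g VSS/g BOD₅.

Y_obs ≈ 0.272 g VSS/g BOD₅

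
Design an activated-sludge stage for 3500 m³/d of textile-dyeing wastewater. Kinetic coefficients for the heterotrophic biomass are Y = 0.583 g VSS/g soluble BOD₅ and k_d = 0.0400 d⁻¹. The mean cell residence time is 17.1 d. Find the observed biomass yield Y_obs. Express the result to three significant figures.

Correct the yield for decay: Y_obs = Y/(1 + k_d θ_c) = 0.583 / (1 + 0.0400 × 17.1) = 0.583 / 1.684 = 0.3462.

Y_obs ≈ 0.346 g VSS/g soluble BOD₅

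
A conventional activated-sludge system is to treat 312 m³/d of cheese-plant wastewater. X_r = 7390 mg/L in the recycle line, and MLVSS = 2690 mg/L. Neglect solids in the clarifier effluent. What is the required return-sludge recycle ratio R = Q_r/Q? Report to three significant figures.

R ≈ 0.572

R = Q_r/Q = X/(X_r − X) = 2690 / (7390 − 2690) = 0.5723.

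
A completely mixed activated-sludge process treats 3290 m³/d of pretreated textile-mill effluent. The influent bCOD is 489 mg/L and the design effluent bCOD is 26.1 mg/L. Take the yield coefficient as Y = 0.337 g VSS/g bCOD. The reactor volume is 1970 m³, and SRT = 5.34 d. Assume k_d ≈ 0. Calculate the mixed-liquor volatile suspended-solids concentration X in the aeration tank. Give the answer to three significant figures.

Without decay, X = Y Q (S₀−S) θ_c / V = 0.337 × 3290 × (489 − 26.1) × 5.34 / 1970 = 1391 mg/L.

X ≈ 1390 mg/L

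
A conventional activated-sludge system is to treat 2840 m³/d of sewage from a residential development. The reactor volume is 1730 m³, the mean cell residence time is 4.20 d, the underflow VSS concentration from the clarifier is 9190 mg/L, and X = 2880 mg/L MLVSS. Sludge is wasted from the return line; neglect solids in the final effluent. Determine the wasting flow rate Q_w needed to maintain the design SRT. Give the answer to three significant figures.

Wasting from the return line (neglecting effluent solids): Q_w = V·X / (θ_c·X_r) = 1730 × 2880 / (4.20 × 9190) = 129.1 m³/d.

Q_w ≈ 129 m³/d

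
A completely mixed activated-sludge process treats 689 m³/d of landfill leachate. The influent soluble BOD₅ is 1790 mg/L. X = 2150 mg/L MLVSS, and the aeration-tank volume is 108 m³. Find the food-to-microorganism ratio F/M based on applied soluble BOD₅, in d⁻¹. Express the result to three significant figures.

F/M ≈ 5.31 d⁻¹

Food-to-microorganism ratio F/M = Q S₀ / (V X) = 689 × 1790 / (108.0 × 2150) = 5.311 d⁻¹.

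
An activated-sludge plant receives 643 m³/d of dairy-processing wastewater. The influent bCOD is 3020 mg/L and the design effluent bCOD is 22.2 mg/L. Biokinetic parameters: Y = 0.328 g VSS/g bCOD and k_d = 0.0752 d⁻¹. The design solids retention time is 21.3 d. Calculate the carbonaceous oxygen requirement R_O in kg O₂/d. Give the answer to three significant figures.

The observed yield is Y_obs = Y/(1 + k_d·θ_c) = 0.328 / (1 + 0.0752 × 21.3) = 0.328 / 2.602 = 0.1261 g VSS per g bCOD removed.
Q·(S₀ − S) = 643 × (3020 − 22.2) × 10⁻³ = 1928 kg/d removed.
P_X = Y_obs·Q·(S₀ − S) = 0.1261 × 1928 = 243.0 kg VSS/d.
Carbonaceous O₂ demand = substrate oxidised − cell-mass equivalent = 1928 − 1.42 × 243.0 = 1583 kg O₂/d.

R_O ≈ 1580 kg O₂/d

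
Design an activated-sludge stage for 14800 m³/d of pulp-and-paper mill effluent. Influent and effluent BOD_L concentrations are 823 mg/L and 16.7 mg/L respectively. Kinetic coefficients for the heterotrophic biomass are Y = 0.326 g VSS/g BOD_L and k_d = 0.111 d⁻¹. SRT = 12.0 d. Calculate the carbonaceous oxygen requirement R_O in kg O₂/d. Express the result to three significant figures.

Correct the yield for decay: Y_obs = Y/(1 + k_d θ_c) = 0.326 / (1 + 0.111 × 12.0) = 0.326 / 2.332 = 0.1398.
Q·(S₀ − S) = 14800 × (823 − 16.7) × 10⁻³ = 11933 kg/d removed.
P_X = Y_obs·Q·(S₀ − S) = 0.1398 × 11933 = 1668 kg VSS/d.
R_O = Q·(S₀ − S) − 1.42·P_X = 11933 − 1.42 × 1668 = 9564 kg O₂/d.

R_O ≈ 9560 kg O₂/d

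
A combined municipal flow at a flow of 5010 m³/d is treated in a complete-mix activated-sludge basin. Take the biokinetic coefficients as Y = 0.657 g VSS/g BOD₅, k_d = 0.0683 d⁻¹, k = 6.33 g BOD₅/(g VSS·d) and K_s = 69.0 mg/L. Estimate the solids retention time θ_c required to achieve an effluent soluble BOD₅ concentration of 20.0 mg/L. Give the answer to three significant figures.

From 1/θ_c = Y·k·S/(K_s + S) − k_d: Y·k·S/(K_s+S) = 0.657 × 6.33 × 20.0 / (69.0 + 20.0) = 0.9346 d⁻¹.
θ_c = 1/(μ − k_d) = 1/(0.9346 − 0.0683) = 1/0.8663 = 1.154 d.

θ_c ≈ 1.15 d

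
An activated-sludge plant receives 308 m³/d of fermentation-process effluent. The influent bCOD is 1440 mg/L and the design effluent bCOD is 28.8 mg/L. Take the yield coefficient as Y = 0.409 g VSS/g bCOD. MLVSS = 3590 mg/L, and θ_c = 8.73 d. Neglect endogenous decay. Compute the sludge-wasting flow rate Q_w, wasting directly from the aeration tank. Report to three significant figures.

Q_w ≈ 49.5 m³/d

V·X = Y·Q·ΔS·θ_c gives V = 0.409 × 308 × (1440 − 28.8) × 8.73 / 3590 = 432.3 m³.
Wasting from the aeration tank: Q_w = V / θ_c = 432.3 / 8.73 = 49.52 m³/d.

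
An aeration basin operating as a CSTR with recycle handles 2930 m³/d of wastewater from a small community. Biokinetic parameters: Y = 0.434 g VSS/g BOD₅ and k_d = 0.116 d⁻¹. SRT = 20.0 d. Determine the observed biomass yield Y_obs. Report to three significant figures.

The observed yield is Y_obs = Y/(1 + k_d·θ_c) = 0.434 / (1 + 0.116 × 20.0) = 0.434 / 3.320 = 0.1307 g VSS per g BOD₅ removed.

Y_obs ≈ 0.131 g VSS/g BOD₅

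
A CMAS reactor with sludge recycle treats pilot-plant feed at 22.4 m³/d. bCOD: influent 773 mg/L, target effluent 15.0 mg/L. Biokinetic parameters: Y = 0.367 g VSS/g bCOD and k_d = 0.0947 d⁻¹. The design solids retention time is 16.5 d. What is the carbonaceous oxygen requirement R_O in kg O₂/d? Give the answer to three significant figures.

R_O ≈ 13.5 kg O₂/d

Observed yield with endogenous decay: Y_obs = Y / (1 + k_d·θ_c) = 0.367 / (1 + 0.0947 × 16.5) = 0.367 / 2.563 = 0.1432 g VSS/g bCOD.
Substrate removed = Q·(S₀ − S) = 22.4 m³/d × (773 − 15.0) g/m³ = 1.7×10^4 g/d = 16.98 kg/d.
Biomass synthesised: P_X = Y_obs × 16.98 = 2.432 kg VSS/d.
R_O = Q·(S₀ − S) − 1.42·P_X = 16.98 − 1.42 × 2.432 = 13.53 kg O₂/d.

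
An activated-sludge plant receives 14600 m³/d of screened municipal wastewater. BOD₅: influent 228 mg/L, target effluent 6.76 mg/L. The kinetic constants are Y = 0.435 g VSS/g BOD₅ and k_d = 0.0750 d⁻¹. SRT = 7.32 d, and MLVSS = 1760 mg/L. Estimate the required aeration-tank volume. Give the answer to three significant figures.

V ≈ 3770 m³

From the SRT design equation V = Y Q (S₀−S) θ_c / [X (1 + k_d θ_c)] = 0.435 × 14600 × (228 − 6.76) × 7.32 / [1760 × (1 + 0.0750 × 7.32)] = 1.03×10^7 / 2726 = 3773 m³.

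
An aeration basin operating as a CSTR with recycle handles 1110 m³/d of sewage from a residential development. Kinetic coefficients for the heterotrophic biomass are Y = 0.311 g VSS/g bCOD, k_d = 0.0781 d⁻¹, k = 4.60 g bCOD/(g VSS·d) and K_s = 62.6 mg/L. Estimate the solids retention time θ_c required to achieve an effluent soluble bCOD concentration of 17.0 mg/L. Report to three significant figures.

θ_c ≈ 4.40 d

From 1/θ_c = Y·k·S/(K_s + S) − k_d: Y·k·S/(K_s+S) = 0.311 × 4.60 × 17.0 / (62.6 + 17.0) = 0.3055 d⁻¹.
1/θ_c = 0.3055 − 0.0781 = 0.2274 d⁻¹, so θ_c = 4.397 d.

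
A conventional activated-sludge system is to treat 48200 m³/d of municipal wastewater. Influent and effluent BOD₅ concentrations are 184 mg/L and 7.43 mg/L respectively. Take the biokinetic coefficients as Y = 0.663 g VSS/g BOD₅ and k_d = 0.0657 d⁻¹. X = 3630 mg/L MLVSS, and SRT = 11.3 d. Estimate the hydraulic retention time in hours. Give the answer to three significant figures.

τ ≈ 5.02 h

Steady-state biomass mass balance: V·X·(1 + k_d·θ_c) = Y·Q·(S₀ − S)·θ_c, so V = 0.663 × 48200 × (184 − 7.43) × 11.3 / [3630 × (1 + 0.0657 × 11.3)] = 6.38×10^7 / 6325 = 10081 m³.
HRT = V/Q = 10081 m³ / 48200 m³·d⁻¹ = 0.2091 d × 24 = 5.020 h.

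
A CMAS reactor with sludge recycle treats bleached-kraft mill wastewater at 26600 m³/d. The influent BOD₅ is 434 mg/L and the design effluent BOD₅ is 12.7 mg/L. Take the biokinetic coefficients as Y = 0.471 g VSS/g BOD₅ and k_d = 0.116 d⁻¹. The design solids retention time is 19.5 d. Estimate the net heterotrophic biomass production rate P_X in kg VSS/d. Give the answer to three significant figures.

P_X ≈ 1620 kg VSS/d

The observed yield is Y_obs = Y/(1 + k_d·θ_c) = 0.471 / (1 + 0.116 × 19.5) = 0.471 / 3.262 = 0.1444 g VSS per g BOD₅ removed.
Mass of BOD₅ removed per day: Q(S₀ − S) = 26600 × 421.3 g/m³ = 11207 kg/d.
Biomass produced: P_X = Y_obs·Q·ΔS = 0.1444 × 11207 ≈ 1618 kg VSS/d.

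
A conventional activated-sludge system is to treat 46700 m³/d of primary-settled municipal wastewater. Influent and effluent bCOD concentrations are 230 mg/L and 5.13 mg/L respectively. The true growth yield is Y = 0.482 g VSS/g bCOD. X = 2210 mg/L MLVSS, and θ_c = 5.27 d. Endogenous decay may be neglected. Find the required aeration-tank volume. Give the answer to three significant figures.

V ≈ 12100 m³

With k_d = 0 the design equation reduces to V = Y Q (S₀−S) θ_c / X = 0.482 × 46700 × (230 − 5.13) × 5.27 / 2210 = 12070 m³.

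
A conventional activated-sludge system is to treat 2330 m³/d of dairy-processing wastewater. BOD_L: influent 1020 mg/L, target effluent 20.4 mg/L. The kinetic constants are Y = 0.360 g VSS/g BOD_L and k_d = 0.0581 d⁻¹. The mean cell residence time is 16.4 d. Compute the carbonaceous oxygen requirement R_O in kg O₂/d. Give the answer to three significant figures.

Correct the yield for decay: Y_obs = Y/(1 + k_d θ_c) = 0.360 / (1 + 0.0581 × 16.4) = 0.360 / 1.953 = 0.1843.
Q·(S₀ − S) = 2330 × (1020 − 20.4) × 10⁻³ = 2329 kg/d removed.
Net sludge production P_X = 0.1843 × 2329 = 429.4 kg VSS/d.
R_O = Q·ΔS − 1.42 P_X = 2329 − 609.7 = 1719 kg O₂/d.

R_O ≈ 1720 kg O₂/d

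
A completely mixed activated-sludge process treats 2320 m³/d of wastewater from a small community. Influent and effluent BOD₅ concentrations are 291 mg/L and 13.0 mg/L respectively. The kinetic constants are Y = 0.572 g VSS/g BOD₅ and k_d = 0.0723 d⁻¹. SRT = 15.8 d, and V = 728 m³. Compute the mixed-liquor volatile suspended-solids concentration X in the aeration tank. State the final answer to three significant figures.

From V·X·(1 + k_d·θ_c) = Y·Q·(S₀ − S)·θ_c: X = 0.572 × 2320 × (291 − 13.0) × 15.8 / [728 × (1 + 0.0723 × 15.8)] = 3737 mg/L.

X ≈ 3740 mg/L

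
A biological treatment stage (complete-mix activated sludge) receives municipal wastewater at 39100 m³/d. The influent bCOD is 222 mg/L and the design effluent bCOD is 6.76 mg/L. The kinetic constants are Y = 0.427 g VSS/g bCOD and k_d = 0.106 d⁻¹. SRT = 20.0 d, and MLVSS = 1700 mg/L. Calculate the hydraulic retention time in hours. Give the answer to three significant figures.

τ ≈ 8.32 h

Rearranging the biomass balance for a CMAS with decay, V = Y·Q·ΔS·θ_c / [X·(1+k_d θ_c)] = 0.427 × 39100 × (222 − 6.76) × 20.0 / [1700 × (1 + 0.106 × 20.0)] = 7.19×10^7 / 5304 = 13550 m³.
τ = V/Q = 13550/39100 = 0.3466 d, or 8.317 h.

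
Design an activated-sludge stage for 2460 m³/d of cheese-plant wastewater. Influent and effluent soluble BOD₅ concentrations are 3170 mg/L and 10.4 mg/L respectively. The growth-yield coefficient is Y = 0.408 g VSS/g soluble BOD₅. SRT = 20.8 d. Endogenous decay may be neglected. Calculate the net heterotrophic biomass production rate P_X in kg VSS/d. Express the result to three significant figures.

P_X ≈ 3170 kg VSS/d

With endogenous decay neglected, the observed yield equals the true yield: Y_obs = Y = 0.408 g VSS/g soluble BOD₅.
Mass of soluble BOD₅ removed per day: Q(S₀ − S) = 2460 × 3160 g/m³ = 7773 kg/d.
So the net sludge growth is P_X = 0.4080 × 7773 = 3171 kg VSS/d.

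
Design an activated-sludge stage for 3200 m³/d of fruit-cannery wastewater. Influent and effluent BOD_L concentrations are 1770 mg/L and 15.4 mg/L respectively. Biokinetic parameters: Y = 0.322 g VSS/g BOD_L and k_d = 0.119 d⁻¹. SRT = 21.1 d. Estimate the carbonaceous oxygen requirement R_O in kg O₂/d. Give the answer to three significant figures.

R_O ≈ 4880 kg O₂/d

The observed yield is Y_obs = Y/(1 + k_d·θ_c) = 0.322 / (1 + 0.119 × 21.1) = 0.322 / 3.511 = 0.09171 g VSS per g BOD_L removed.
Mass of BOD_L removed per day: Q(S₀ − S) = 3200 × 1755 g/m³ = 5615 kg/d.
P_X = Y_obs·Q·(S₀ − S) = 0.09171 × 5615 = 515.0 kg VSS/d.
R_O = Q·(S₀ − S) − 1.42·P_X = 5615 − 1.42 × 515.0 = 4883 kg O₂/d.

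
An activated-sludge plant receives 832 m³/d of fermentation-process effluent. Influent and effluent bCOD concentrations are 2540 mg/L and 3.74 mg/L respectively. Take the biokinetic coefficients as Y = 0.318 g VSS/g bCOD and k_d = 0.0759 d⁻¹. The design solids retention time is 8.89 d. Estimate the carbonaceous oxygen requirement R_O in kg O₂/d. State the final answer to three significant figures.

R_O ≈ 1540 kg O₂/d

The observed yield is Y_obs = Y/(1 + k_d·θ_c) = 0.318 / (1 + 0.0759 × 8.89) = 0.318 / 1.675 = 0.1899 g VSS per g bCOD removed.
Q·(S₀ − S) = 832 × (2540 − 3.74) × 10⁻³ = 2110 kg/d removed.
Net sludge production P_X = 0.1899 × 2110 = 400.7 kg VSS/d.
R_O = Q·(S₀ − S) − 1.42·P_X = 2110 − 1.42 × 400.7 = 1541 kg O₂/d.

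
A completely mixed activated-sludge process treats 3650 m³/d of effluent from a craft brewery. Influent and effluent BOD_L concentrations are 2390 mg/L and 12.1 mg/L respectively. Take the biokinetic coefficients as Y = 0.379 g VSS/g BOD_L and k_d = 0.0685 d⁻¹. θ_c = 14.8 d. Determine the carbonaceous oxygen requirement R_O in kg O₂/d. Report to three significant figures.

R_O ≈ 6360 kg O₂/d

Correct the yield for decay: Y_obs = Y/(1 + k_d θ_c) = 0.379 / (1 + 0.0685 × 14.8) = 0.379 / 2.014 = 0.1882.
Mass of BOD_L removed per day: Q(S₀ − S) = 3650 × 2378 g/m³ = 8679 kg/d.
Net sludge production P_X = 0.1882 × 8679 = 1633 kg VSS/d.
R_O = Q·ΔS − 1.42 P_X = 8679 − 2320 = 6360 kg O₂/d.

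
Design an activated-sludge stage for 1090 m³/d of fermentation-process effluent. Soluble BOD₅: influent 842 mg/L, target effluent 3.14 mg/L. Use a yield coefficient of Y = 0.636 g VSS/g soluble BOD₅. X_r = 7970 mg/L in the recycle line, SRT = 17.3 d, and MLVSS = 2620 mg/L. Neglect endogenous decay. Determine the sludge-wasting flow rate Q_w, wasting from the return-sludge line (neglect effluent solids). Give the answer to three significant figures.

V·X = Y·Q·ΔS·θ_c gives V = 0.636 × 1090 × (842 − 3.14) × 17.3 / 2620 = 3840 m³.
Q_w = (V·X)/(θ_c X_r) = 3840 × 2620 / (17.3 × 7970) = 72.97 m³/d.

Q_w ≈ 73.0 m³/d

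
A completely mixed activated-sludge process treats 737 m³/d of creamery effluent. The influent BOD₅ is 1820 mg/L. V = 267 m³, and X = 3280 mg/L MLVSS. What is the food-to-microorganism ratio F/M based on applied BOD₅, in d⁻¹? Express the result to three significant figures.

F/M ≈ 1.53 d⁻¹

F/M = Q·S₀ / (V·X) = 737 × 1820 / (267.0 × 3280) = 1.532 g BOD₅·(g VSS·d)⁻¹.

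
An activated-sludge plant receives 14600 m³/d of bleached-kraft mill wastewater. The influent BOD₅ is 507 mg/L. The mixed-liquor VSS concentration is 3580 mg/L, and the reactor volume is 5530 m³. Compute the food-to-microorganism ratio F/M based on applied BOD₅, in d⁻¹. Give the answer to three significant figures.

F/M ≈ 0.374 d⁻¹

F/M = Q·S₀ / (V·X) = 14600 × 507 / (5530 × 3580) = 0.3739 g BOD₅·(g VSS·d)⁻¹.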